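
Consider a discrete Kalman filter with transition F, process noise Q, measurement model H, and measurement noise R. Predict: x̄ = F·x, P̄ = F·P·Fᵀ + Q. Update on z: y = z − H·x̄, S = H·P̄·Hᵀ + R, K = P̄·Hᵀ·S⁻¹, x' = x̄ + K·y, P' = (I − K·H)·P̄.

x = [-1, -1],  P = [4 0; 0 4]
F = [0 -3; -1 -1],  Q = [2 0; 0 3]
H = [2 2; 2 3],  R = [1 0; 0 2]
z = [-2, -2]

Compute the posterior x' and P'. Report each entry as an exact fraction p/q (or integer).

x' = [-2121/2077, 60/2077]
P' = [4734/2077 -3812/2077; -3812/2077 3310/2077]

x̄ = F·x = [3, 2]
P̄ = F·P·Fᵀ + Q = [38 12; 12 11]
y = z − H·x̄ = [-12, -14]
S = H·P̄·Hᵀ + R = [293 338; 338 397]
K = P̄·Hᵀ·S⁻¹ = [1844/2077 -984/2077; -1004/2077 1153/2077]
x' = x̄ + K·y = [-2121/2077, 60/2077]
P' = (I − K·H)·P̄ = [4734/2077 -3812/2077; -3812/2077 3310/2077]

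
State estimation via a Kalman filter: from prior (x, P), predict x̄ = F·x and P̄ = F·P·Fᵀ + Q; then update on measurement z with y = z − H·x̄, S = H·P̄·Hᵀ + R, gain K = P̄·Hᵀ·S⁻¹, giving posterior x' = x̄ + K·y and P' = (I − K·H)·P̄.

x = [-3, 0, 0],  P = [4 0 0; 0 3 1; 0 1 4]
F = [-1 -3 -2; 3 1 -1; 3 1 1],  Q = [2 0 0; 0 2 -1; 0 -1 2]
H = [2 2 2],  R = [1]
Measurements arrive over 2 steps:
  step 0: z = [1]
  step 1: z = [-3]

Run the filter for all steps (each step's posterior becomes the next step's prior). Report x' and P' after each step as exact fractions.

step 0: x' = [2457/509, -551/509, -1667/509], P' = [30149/509 -10008/509 -20126/509; -10008/509 4987/509 5086/509; -20126/509 5086/509 15087/509]
step 1: x' = [-2952470/1792223, -23241/1792223, 293021/1792223], P' = [12982666/1792223 -12524386/1792223 -369150/1792223; -12524386/1792223 50623429/5376669 -4125352/1792223; -369150/1792223 -4125352/1792223 4628647/1792223]

step 0: x̄ = F·x = [3, -9, -9]
step 0: P̄ = F·P·Fᵀ + Q = [61 -12 -34; -12 43 34; -34 34 47]
step 0: y = z − H·x̄ = [31]
step 0: S = H·P̄·Hᵀ + R = [509]
step 0: K = P̄·Hᵀ·S⁻¹ = [30/509; 130/509; 94/509]
step 0: x' = x̄ + K·y = [2457/509, -551/509, -1667/509]
step 0: P' = (I − K·H)·P̄ = [30149/509 -10008/509 -20126/509; -10008/509 4987/509 5086/509; -20126/509 5086/509 15087/509]
step 1: x̄ = F·x = [2530/509, 8487/509, 5153/509]
step 1: P̄ = F·P·Fᵀ + Q = [56878/509 130562/509 79950/509; 130562/509 342969/509 200684/509; 79950/509 200684/509 121801/509]
step 1: y = z − H·x̄ = [-33867/509]
step 1: S = H·P̄·Hᵀ + R = [5376669/509]
step 1: K = P̄·Hᵀ·S⁻¹ = [178260/1792223; 1348430/5376669; 268290/1792223]
step 1: x' = x̄ + K·y = [-2952470/1792223, -23241/1792223, 293021/1792223]
step 1: P' = (I − K·H)·P̄ = [12982666/1792223 -12524386/1792223 -369150/1792223; -12524386/1792223 50623429/5376669 -4125352/1792223; -369150/1792223 -4125352/1792223 4628647/1792223]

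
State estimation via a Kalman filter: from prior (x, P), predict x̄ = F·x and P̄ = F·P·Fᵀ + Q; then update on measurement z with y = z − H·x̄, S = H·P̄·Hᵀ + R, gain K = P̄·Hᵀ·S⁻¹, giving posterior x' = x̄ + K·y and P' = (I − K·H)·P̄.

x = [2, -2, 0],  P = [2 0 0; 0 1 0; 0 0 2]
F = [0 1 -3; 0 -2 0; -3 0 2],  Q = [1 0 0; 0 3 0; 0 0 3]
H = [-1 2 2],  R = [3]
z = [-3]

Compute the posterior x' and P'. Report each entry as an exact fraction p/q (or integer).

x' = [-398/223, 876/223, -1408/223]
P' = [2156/223 322/223 684/223; 322/223 1305/223 -1120/223; 684/223 -1120/223 1567/223]

x̄ = F·x = [-2, 4, -6]
P̄ = F·P·Fᵀ + Q = [20 -2 -12; -2 7 0; -12 0 29]
y = z − H·x̄ = [-1]
S = H·P̄·Hᵀ + R = [223]
K = P̄·Hᵀ·S⁻¹ = [-48/223; 16/223; 70/223]
x' = x̄ + K·y = [-398/223, 876/223, -1408/223]
P' = (I − K·H)·P̄ = [2156/223 322/223 684/223; 322/223 1305/223 -1120/223; 684/223 -1120/223 1567/223]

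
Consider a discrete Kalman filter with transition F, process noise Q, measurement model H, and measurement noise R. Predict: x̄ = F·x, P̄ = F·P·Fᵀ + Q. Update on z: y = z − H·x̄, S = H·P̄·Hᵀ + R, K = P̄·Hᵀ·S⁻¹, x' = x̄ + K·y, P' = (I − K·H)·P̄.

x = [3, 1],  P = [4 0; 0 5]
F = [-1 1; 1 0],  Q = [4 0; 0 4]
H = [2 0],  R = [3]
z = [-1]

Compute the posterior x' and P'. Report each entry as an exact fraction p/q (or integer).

x̄ = F·x = [-2, 3]
P̄ = F·P·Fᵀ + Q = [13 -4; -4 8]
y = z − H·x̄ = [3]
S = H·P̄·Hᵀ + R = [55]
K = P̄·Hᵀ·S⁻¹ = [26/55; -8/55]
x' = x̄ + K·y = [-32/55, 141/55]
P' = (I − K·H)·P̄ = [39/55 -12/55; -12/55 376/55]

x' = [-32/55, 141/55]
P' = [39/55 -12/55; -12/55 376/55]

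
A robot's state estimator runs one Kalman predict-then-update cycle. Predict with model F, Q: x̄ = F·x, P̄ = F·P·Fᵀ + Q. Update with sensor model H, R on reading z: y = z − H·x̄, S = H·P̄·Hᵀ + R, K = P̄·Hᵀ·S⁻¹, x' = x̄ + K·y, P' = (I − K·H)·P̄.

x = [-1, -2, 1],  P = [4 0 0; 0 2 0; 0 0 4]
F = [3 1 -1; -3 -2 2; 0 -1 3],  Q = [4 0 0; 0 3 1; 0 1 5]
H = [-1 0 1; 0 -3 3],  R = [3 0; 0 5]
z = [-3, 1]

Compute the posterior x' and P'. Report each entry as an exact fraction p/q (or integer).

x̄ = F·x = [-6, 9, 5]
P̄ = F·P·Fᵀ + Q = [46 -48 -14; -48 63 29; -14 29 43]
y = z − H·x̄ = [-14, 13]
S = H·P̄·Hᵀ + R = [120 -60; -60 437]
K = P̄·Hᵀ·S⁻¹ = [-335/814 72/407; 27529/48840 -127/814; 9143/16280 141/814]
x' = x̄ + K·y = [839/407, -22453/24420, -4971/8140]
P' = (I − K·H)·P̄ = [1328/407 1411/814 1651/814; 1411/814 179947/48840 55749/16280; 1651/814 55749/16280 60449/16280]

x' = [839/407, -22453/24420, -4971/8140]
P' = [1328/407 1411/814 1651/814; 1411/814 179947/48840 55749/16280; 1651/814 55749/16280 60449/16280]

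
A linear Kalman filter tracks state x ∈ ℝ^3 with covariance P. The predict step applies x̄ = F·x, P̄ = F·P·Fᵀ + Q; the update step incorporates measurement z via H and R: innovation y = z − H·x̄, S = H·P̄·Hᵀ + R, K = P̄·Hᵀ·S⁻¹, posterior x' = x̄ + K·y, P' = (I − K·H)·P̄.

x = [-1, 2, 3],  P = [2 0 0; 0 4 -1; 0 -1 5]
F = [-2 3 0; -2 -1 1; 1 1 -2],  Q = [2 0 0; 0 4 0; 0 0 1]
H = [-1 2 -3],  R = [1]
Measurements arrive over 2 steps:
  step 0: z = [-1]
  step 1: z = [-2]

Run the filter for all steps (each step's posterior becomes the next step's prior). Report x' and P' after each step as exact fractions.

step 0: x̄ = F·x = [8, 3, -5]
step 0: P̄ = F·P·Fᵀ + Q = [46 -7 14; -7 23 -21; 14 -21 31]
step 0: y = z − H·x̄ = [-14]
step 0: S = H·P̄·Hᵀ + R = [782]
step 0: K = P̄·Hᵀ·S⁻¹ = [-3/23; 58/391; -149/782]
step 0: x' = x̄ + K·y = [226/23, 361/391, -912/391]
step 0: P' = (I − K·H)·P̄ = [752/23 187/23 -125/23; 187/23 2265/391 431/391; -125/23 431/391 2041/782]
step 1: x̄ = F·x = [-287/17, -8957/391, 6027/391]
step 1: P̄ = F·P·Fᵀ + Q = [1485/17 1616/17 -1160/17; 1616/17 152679/782 -48743/391; -1160/17 -48743/391 32656/391]
step 1: y = z − H·x̄ = [1244/17]
step 1: S = H·P̄·Hᵀ + R = [39564/17]
step 1: K = P̄·Hᵀ·S⁻¹ = [5227/39564; 2845/9891; -1223/6594]
step 1: x' = x̄ + K·y = [-71360/9891, -423091/227493, 139693/75831]
step 1: P' = (I − K·H)·P̄ = [1848883/39564 65473/9891 -73907/6594; 65473/9891 1226317/454986 -38333/75831; -73907/6594 -38333/75831 87481/25277]

step 0: x' = [226/23, 361/391, -912/391], P' = [752/23 187/23 -125/23; 187/23 2265/391 431/391; -125/23 431/391 2041/782]
step 1: x' = [-71360/9891, -423091/227493, 139693/75831], P' = [1848883/39564 65473/9891 -73907/6594; 65473/9891 1226317/454986 -38333/75831; -73907/6594 -38333/75831 87481/25277]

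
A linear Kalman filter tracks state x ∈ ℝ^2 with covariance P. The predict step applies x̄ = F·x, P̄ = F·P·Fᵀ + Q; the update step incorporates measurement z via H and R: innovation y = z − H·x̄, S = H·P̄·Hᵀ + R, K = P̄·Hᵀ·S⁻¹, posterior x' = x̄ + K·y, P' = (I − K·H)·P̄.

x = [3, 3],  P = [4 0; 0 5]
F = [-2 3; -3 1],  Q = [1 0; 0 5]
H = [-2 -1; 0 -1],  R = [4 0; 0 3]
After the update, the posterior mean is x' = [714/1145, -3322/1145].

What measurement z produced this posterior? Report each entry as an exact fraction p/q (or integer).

z = [2, 2]

x̄ = F·x = [3, -6]
P̄ = F·P·Fᵀ + Q = [62 39; 39 46]
S = H·P̄·Hᵀ + R = [454 124; 124 49]
K = P̄·Hᵀ·S⁻¹ = [-3151/6870 1253/3435; -62/1145 -918/1145]
x' − x̄ = [-2721/1145, 3548/1145] = K·y
y = (KᵀK)⁻¹·Kᵀ·(x' − x̄) = [2, -4]
z = y + H·x̄ = [2, -4] + [0, 6] = [2, 2]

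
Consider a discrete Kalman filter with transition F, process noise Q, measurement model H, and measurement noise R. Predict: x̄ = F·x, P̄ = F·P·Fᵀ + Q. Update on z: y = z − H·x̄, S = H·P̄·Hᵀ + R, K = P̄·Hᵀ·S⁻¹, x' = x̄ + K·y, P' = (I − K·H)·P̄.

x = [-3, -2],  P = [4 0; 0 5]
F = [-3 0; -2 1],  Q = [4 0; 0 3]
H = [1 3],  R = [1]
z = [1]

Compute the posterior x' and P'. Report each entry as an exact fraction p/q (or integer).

x̄ = F·x = [9, 4]
P̄ = F·P·Fᵀ + Q = [40 24; 24 24]
y = z − H·x̄ = [-20]
S = H·P̄·Hᵀ + R = [401]
K = P̄·Hᵀ·S⁻¹ = [112/401; 96/401]
x' = x̄ + K·y = [1369/401, -316/401]
P' = (I − K·H)·P̄ = [3496/401 -1128/401; -1128/401 408/401]

x' = [1369/401, -316/401]
P' = [3496/401 -1128/401; -1128/401 408/401]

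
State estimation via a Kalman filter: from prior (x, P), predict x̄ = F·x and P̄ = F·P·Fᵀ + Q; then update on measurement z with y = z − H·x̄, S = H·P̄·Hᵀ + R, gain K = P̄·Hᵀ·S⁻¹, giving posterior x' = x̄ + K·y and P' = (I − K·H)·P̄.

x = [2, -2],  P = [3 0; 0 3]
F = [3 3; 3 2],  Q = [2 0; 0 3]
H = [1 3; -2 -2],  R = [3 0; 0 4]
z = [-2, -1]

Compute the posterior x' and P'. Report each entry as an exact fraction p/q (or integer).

x' = [613/5158, -1705/5158]
P' = [4092/2579 -1827/2579; -1827/2579 1434/2579]

x̄ = F·x = [0, 2]
P̄ = F·P·Fᵀ + Q = [56 45; 45 42]
y = z − H·x̄ = [-8, 3]
S = H·P̄·Hᵀ + R = [707 -724; -724 756]
K = P̄·Hᵀ·S⁻¹ = [-463/2579 -2265/5158; 825/2579 393/5158]
x' = x̄ + K·y = [613/5158, -1705/5158]
P' = (I − K·H)·P̄ = [4092/2579 -1827/2579; -1827/2579 1434/2579]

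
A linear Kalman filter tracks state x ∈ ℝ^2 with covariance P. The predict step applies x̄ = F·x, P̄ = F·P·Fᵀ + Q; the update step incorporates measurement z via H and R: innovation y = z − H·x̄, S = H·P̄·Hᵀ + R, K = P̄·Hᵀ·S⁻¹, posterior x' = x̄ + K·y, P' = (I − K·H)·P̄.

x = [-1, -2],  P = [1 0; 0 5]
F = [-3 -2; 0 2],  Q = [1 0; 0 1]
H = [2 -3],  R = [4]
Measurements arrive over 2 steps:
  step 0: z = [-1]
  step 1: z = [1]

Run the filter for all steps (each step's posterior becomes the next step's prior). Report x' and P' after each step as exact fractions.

step 0: x' = [631/553, 569/553], P' = [2190/553 1300/553; 1300/553 1004/553]
step 1: x' = [200351/344641, 32059/344641], P' = [852651/344641 414826/344641; 414826/344641 326336/344641]

step 0: x̄ = F·x = [7, -4]
step 0: P̄ = F·P·Fᵀ + Q = [30 -20; -20 21]
step 0: y = z − H·x̄ = [-27]
step 0: S = H·P̄·Hᵀ + R = [553]
step 0: K = P̄·Hᵀ·S⁻¹ = [120/553; -103/553]
step 0: x' = x̄ + K·y = [631/553, 569/553]
step 0: P' = (I − K·H)·P̄ = [2190/553 1300/553; 1300/553 1004/553]
step 1: x̄ = F·x = [-433/79, 1138/553]
step 1: P̄ = F·P·Fᵀ + Q = [5697/79 -1688/79; -1688/79 4569/553]
step 1: y = z − H·x̄ = [10029/553]
step 1: S = H·P̄·Hᵀ + R = [344641/553]
step 1: K = P̄·Hᵀ·S⁻¹ = [115206/344641; -37339/344641]
step 1: x' = x̄ + K·y = [200351/344641, 32059/344641]
step 1: P' = (I − K·H)·P̄ = [852651/344641 414826/344641; 414826/344641 326336/344641]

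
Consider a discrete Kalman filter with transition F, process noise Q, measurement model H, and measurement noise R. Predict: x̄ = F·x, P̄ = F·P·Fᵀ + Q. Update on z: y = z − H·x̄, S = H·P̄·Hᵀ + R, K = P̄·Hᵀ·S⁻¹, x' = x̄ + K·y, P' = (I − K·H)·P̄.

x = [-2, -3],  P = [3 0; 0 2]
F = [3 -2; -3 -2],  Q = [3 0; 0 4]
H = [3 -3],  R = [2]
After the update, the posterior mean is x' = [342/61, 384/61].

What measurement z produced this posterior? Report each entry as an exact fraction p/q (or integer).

x̄ = F·x = [0, 12]
P̄ = F·P·Fᵀ + Q = [38 -19; -19 39]
S = H·P̄·Hᵀ + R = [1037]
K = P̄·Hᵀ·S⁻¹ = [171/1037; -174/1037]
x' − x̄ = [342/61, -348/61] = K·y
y = (KᵀK)⁻¹·Kᵀ·(x' − x̄) = [34]
z = y + H·x̄ = [34] + [-36] = [-2]

z = [-2]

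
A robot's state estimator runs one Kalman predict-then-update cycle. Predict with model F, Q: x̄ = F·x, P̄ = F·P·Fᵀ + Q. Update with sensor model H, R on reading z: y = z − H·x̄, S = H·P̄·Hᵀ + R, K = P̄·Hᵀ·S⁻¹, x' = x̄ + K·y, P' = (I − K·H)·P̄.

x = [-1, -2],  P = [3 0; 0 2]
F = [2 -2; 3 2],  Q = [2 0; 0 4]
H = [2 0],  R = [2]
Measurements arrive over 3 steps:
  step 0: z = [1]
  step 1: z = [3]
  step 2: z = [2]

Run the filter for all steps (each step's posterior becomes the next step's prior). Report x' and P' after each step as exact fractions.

step 0: x' = [8/15, -23/3], P' = [22/45 2/9; 2/9 311/9]
step 1: x' = [2188/1409, 874/1409], P' = [702/1409 -2036/4227; -2036/4227 78338/4227]
step 2: x' = [233640/232421, 4626592/697263], P' = [115506/232421 -296644/697263; -296644/697263 35814866/2091789]

step 0: x̄ = F·x = [2, -7]
step 0: P̄ = F·P·Fᵀ + Q = [22 10; 10 39]
step 0: y = z − H·x̄ = [-3]
step 0: S = H·P̄·Hᵀ + R = [90]
step 0: K = P̄·Hᵀ·S⁻¹ = [22/45; 2/9]
step 0: x' = x̄ + K·y = [8/15, -23/3]
step 0: P' = (I − K·H)·P̄ = [22/45 2/9; 2/9 311/9]
step 1: x̄ = F·x = [82/5, -206/15]
step 1: P̄ = F·P·Fᵀ + Q = [702/5 -2036/15; -2036/15 6718/45]
step 1: y = z − H·x̄ = [-149/5]
step 1: S = H·P̄·Hᵀ + R = [2818/5]
step 1: K = P̄·Hᵀ·S⁻¹ = [702/1409; -2036/4227]
step 1: x' = x̄ + K·y = [2188/1409, 874/1409]
step 1: P' = (I − K·H)·P̄ = [702/1409 -2036/4227; -2036/4227 78338/4227]
step 2: x̄ = F·x = [2628/1409, 8312/1409]
step 2: P̄ = F·P·Fᵀ + Q = [115506/1409 -296644/4227; -296644/4227 324782/4227]
step 2: y = z − H·x̄ = [-2438/1409]
step 2: S = H·P̄·Hᵀ + R = [464842/1409]
step 2: K = P̄·Hᵀ·S⁻¹ = [115506/232421; -296644/697263]
step 2: x' = x̄ + K·y = [233640/232421, 4626592/697263]
step 2: P' = (I − K·H)·P̄ = [115506/232421 -296644/697263; -296644/697263 35814866/2091789]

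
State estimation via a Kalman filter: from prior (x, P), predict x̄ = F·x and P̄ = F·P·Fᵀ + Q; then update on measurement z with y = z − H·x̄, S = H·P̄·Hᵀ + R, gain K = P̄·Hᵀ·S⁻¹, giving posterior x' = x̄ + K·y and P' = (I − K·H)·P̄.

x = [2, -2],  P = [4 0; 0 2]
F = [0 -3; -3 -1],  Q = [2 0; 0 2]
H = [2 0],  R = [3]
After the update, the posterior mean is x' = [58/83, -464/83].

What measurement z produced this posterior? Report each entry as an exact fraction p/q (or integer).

x̄ = F·x = [6, -4]
P̄ = F·P·Fᵀ + Q = [20 6; 6 40]
S = H·P̄·Hᵀ + R = [83]
K = P̄·Hᵀ·S⁻¹ = [40/83; 12/83]
x' − x̄ = [-440/83, -132/83] = K·y
y = (KᵀK)⁻¹·Kᵀ·(x' − x̄) = [-11]
z = y + H·x̄ = [-11] + [12] = [1]

z = [1]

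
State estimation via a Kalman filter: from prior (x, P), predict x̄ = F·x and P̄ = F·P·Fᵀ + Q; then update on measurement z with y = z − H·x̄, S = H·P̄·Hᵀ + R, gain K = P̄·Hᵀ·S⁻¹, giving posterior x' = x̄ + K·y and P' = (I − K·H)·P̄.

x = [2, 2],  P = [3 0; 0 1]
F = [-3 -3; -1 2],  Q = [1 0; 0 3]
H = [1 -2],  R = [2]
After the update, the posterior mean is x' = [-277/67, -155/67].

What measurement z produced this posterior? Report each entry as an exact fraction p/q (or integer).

z = [1]

x̄ = F·x = [-12, 2]
P̄ = F·P·Fᵀ + Q = [37 3; 3 10]
S = H·P̄·Hᵀ + R = [67]
K = P̄·Hᵀ·S⁻¹ = [31/67; -17/67]
x' − x̄ = [527/67, -289/67] = K·y
y = (KᵀK)⁻¹·Kᵀ·(x' − x̄) = [17]
z = y + H·x̄ = [17] + [-16] = [1]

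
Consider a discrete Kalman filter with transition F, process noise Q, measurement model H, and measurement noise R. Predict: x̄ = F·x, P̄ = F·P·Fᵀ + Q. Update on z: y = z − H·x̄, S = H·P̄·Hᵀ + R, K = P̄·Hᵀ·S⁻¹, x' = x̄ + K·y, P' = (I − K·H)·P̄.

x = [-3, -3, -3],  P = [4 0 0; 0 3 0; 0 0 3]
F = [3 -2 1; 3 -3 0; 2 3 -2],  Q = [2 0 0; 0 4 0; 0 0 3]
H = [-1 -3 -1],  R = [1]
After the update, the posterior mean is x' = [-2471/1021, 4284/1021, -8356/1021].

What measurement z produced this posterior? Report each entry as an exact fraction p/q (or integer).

z = [-2]

x̄ = F·x = [-6, 0, -9]
P̄ = F·P·Fᵀ + Q = [53 54 0; 54 67 -3; 0 -3 58]
S = H·P̄·Hᵀ + R = [1021]
K = P̄·Hᵀ·S⁻¹ = [-215/1021; -252/1021; -49/1021]
x' − x̄ = [3655/1021, 4284/1021, 833/1021] = K·y
y = (KᵀK)⁻¹·Kᵀ·(x' − x̄) = [-17]
z = y + H·x̄ = [-17] + [15] = [-2]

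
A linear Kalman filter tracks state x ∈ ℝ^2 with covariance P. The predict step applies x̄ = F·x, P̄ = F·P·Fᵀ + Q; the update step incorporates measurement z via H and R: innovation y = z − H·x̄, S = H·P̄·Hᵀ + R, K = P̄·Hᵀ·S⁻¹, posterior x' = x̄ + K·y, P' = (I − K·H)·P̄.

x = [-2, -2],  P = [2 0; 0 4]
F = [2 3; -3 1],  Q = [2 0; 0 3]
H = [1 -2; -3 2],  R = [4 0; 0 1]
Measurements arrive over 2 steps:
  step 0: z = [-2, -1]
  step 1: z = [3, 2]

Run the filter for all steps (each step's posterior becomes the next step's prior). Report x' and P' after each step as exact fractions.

step 0: x' = [13902/10303, 16212/10303], P' = [11592/10303 14950/10303; 14950/10303 21325/10303]
step 1: x' = [-79073921/49968967, -74446411/49968967], P' = [35055256/49968967 42851770/49968967; 42851770/49968967 61876259/49968967]

step 0: x̄ = F·x = [-10, 4]
step 0: P̄ = F·P·Fᵀ + Q = [46 0; 0 25]
step 0: y = z − H·x̄ = [16, -39]
step 0: S = H·P̄·Hᵀ + R = [150 -238; -238 515]
step 0: K = P̄·Hᵀ·S⁻¹ = [-4577/10303 -4876/10303; -6925/10303 -2200/10303]
step 0: x' = x̄ + K·y = [13902/10303, 16212/10303]
step 0: P' = (I − K·H)·P̄ = [11592/10303 14950/10303; 14950/10303 21325/10303]
step 1: x̄ = F·x = [76440/10303, -25494/10303]
step 1: P̄ = F·P·Fᵀ + Q = [438299/10303 -110227/10303; -110227/10303 66862/10303]
step 1: y = z − H·x̄ = [-96519/10303, 300914/10303]
step 1: S = H·P̄·Hᵀ + R = [1187867/10303 -2464161/10303; -2464161/10303 5545166/10303]
step 1: K = P̄·Hᵀ·S⁻¹ = [-12662071/49968967 -19462228/49968967; -20225187/49968967 -4802792/49968967]
step 1: x' = x̄ + K·y = [-79073921/49968967, -74446411/49968967]
step 1: P' = (I − K·H)·P̄ = [35055256/49968967 42851770/49968967; 42851770/49968967 61876259/49968967]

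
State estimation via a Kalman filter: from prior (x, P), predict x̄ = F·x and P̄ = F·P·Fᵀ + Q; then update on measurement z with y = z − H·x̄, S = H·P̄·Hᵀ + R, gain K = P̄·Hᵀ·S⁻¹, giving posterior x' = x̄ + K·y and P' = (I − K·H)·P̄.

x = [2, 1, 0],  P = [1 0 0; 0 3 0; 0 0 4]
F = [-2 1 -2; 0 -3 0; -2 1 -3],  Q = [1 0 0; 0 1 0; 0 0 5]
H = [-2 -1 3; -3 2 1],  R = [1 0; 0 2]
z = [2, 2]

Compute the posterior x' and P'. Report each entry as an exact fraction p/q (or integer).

x' = [-94593/32567, -76463/32567, -67111/32567]
P' = [229081/32567 224712/32567 229525/32567; 224712/32567 232852/32567 227746/32567; 229525/32567 227746/32567 233895/32567]

x̄ = F·x = [-3, -3, -3]
P̄ = F·P·Fᵀ + Q = [24 -9 31; -9 28 -9; 31 -9 48]
y = z − H·x̄ = [2, 2]
S = H·P̄·Hᵀ + R = [203 -145; -145 264]
K = P̄·Hᵀ·S⁻¹ = [5701/32567 -143/1123; 962/32567 333/1123; 14889/32567 14/1123]
x' = x̄ + K·y = [-94593/32567, -76463/32567, -67111/32567]
P' = (I − K·H)·P̄ = [229081/32567 224712/32567 229525/32567; 224712/32567 232852/32567 227746/32567; 229525/32567 227746/32567 233895/32567]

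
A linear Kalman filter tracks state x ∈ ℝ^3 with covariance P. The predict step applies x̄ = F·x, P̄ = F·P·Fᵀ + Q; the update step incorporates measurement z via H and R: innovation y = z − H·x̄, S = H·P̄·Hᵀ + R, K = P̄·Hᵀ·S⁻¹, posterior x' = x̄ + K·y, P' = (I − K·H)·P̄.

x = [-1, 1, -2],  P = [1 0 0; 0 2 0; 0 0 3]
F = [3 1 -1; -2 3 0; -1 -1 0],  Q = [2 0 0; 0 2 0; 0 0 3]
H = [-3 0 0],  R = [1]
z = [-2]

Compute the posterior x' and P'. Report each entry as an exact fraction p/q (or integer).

x̄ = F·x = [0, 5, 0]
P̄ = F·P·Fᵀ + Q = [16 0 -5; 0 24 -4; -5 -4 6]
y = z − H·x̄ = [-2]
S = H·P̄·Hᵀ + R = [145]
K = P̄·Hᵀ·S⁻¹ = [-48/145; 0; 3/29]
x' = x̄ + K·y = [96/145, 5, -6/29]
P' = (I − K·H)·P̄ = [16/145 0 -1/29; 0 24 -4; -1/29 -4 129/29]

x' = [96/145, 5, -6/29]
P' = [16/145 0 -1/29; 0 24 -4; -1/29 -4 129/29]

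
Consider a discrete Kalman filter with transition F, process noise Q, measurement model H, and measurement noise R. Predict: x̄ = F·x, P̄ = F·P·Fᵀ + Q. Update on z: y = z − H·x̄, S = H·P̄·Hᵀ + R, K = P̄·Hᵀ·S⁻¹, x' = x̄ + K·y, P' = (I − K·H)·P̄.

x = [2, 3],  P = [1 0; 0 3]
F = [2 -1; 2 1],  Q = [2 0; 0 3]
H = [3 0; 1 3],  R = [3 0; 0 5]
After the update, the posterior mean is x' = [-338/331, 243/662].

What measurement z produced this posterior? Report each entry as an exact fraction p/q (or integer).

x̄ = F·x = [1, 7]
P̄ = F·P·Fᵀ + Q = [9 1; 1 10]
S = H·P̄·Hᵀ + R = [84 36; 36 110]
K = P̄·Hᵀ·S⁻¹ = [423/1324 3/662; -131/1324 104/331]
x' − x̄ = [-669/331, -4391/662] = K·y
y = (KᵀK)⁻¹·Kᵀ·(x' − x̄) = [-6, -23]
z = y + H·x̄ = [-6, -23] + [3, 22] = [-3, -1]

z = [-3, -1]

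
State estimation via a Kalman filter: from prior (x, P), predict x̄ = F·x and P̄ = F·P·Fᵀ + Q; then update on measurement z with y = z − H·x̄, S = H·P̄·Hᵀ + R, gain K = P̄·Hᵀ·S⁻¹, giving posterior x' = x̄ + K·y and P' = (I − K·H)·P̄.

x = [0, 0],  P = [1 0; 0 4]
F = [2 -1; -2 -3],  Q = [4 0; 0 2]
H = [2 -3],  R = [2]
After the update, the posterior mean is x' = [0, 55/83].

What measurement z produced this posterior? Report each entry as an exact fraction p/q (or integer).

x̄ = F·x = [0, 0]
P̄ = F·P·Fᵀ + Q = [12 8; 8 42]
S = H·P̄·Hᵀ + R = [332]
K = P̄·Hᵀ·S⁻¹ = [0; -55/166]
x' − x̄ = [0, 55/83] = K·y
y = (KᵀK)⁻¹·Kᵀ·(x' − x̄) = [-2]
z = y + H·x̄ = [-2] + [0] = [-2]

z = [-2]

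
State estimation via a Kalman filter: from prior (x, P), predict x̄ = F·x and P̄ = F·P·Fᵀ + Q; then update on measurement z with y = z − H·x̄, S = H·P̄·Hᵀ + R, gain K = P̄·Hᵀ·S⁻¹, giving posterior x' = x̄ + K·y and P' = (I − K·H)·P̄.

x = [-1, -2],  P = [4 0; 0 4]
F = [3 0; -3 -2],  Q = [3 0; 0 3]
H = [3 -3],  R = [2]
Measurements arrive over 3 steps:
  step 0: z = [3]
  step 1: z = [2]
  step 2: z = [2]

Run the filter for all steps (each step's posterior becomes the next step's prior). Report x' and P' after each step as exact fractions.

step 0: x' = [267/136, 133/136], P' = [7719/1496 7569/1496; 7569/1496 7751/1496]
step 1: x' = [1071117/1124668, 311563/1124668], P' = [491259/281167 935307/562334; 935307/562334 506488/281167]
step 2: x' = [105334461/147079996, 2853059/73539998], P' = [64122690/36769999 60999669/36769999; 60999669/36769999 132064277/73539998]

step 0: x̄ = F·x = [-3, 7]
step 0: P̄ = F·P·Fᵀ + Q = [39 -36; -36 55]
step 0: y = z − H·x̄ = [33]
step 0: S = H·P̄·Hᵀ + R = [1496]
step 0: K = P̄·Hᵀ·S⁻¹ = [225/1496; -273/1496]
step 0: x' = x̄ + K·y = [267/136, 133/136]
step 0: P' = (I − K·H)·P̄ = [7719/1496 7569/1496; 7569/1496 7751/1496]
step 1: x̄ = F·x = [801/136, -1067/136]
step 1: P̄ = F·P·Fᵀ + Q = [73959/1496 -114885/1496; -114885/1496 195791/1496]
step 1: y = z − H·x̄ = [-1333/34]
step 1: S = H·P̄·Hᵀ + R = [562334/187]
step 1: K = P̄·Hᵀ·S⁻¹ = [141633/1124668; -233007/1124668]
step 1: x' = x̄ + K·y = [1071117/1124668, 311563/1124668]
step 1: P' = (I − K·H)·P̄ = [491259/281167 935307/562334; 935307/562334 506488/281167]
step 2: x̄ = F·x = [3213351/1124668, -3836477/1124668]
step 2: P̄ = F·P·Fᵀ + Q = [5264832/281167 -7227252/281167; -7227252/281167 12902626/281167]
step 2: y = z − H·x̄ = [-4725037/281167]
step 2: S = H·P̄·Hᵀ + R = [294159992/281167]
step 2: K = P̄·Hᵀ·S⁻¹ = [9369063/73539998; -30194817/147079996]
step 2: x' = x̄ + K·y = [105334461/147079996, 2853059/73539998]
step 2: P' = (I − K·H)·P̄ = [64122690/36769999 60999669/36769999; 60999669/36769999 132064277/73539998]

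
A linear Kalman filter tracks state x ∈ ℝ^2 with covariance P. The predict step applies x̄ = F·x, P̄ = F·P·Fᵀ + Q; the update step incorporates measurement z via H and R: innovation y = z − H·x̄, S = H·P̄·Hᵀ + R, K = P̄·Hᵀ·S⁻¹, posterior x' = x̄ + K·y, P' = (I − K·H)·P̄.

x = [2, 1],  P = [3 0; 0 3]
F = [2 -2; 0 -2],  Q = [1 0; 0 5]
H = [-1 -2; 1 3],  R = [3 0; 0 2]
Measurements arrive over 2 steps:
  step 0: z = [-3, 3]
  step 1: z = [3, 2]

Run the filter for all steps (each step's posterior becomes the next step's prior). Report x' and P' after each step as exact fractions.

step 0: x' = [4690/1319, -293/1319], P' = [9985/1319 -3581/1319; -3581/1319 1507/1319]
step 1: x' = [-120147/354245, 420117/1771225], P' = [595975/70849 -1048543/354245; -1048543/354245 2139133/1771225]

step 0: x̄ = F·x = [2, -2]
step 0: P̄ = F·P·Fᵀ + Q = [25 12; 12 17]
step 0: y = z − H·x̄ = [-5, 7]
step 0: S = H·P̄·Hᵀ + R = [144 -187; -187 252]
step 0: K = P̄·Hᵀ·S⁻¹ = [-941/1319 -379/1319; 189/1319 470/1319]
step 0: x' = x̄ + K·y = [4690/1319, -293/1319]
step 0: P' = (I − K·H)·P̄ = [9985/1319 -3581/1319; -3581/1319 1507/1319]
step 1: x̄ = F·x = [9966/1319, 586/1319]
step 1: P̄ = F·P·Fᵀ + Q = [75935/1319 20352/1319; 20352/1319 12623/1319]
step 1: y = z − H·x̄ = [15095/1319, -9086/1319]
step 1: S = H·P̄·Hᵀ + R = [211792/1319 -253433/1319; -253433/1319 314292/1319]
step 1: K = P̄·Hᵀ·S⁻¹ = [-294263/354245 -82877/354245; 321483/1771225 587342/1771225]
step 1: x' = x̄ + K·y = [-120147/354245, 420117/1771225]
step 1: P' = (I − K·H)·P̄ = [595975/70849 -1048543/354245; -1048543/354245 2139133/1771225]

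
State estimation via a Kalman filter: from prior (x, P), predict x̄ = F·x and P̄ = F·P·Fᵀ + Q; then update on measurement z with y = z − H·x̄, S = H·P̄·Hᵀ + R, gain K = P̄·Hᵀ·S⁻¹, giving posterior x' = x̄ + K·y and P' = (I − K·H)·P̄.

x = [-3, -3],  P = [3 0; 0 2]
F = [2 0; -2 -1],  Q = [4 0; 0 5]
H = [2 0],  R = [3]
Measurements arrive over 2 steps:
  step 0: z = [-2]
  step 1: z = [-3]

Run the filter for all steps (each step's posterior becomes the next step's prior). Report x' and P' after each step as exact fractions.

step 0: x̄ = F·x = [-6, 9]
step 0: P̄ = F·P·Fᵀ + Q = [16 -12; -12 19]
step 0: y = z − H·x̄ = [10]
step 0: S = H·P̄·Hᵀ + R = [67]
step 0: K = P̄·Hᵀ·S⁻¹ = [32/67; -24/67]
step 0: x' = x̄ + K·y = [-82/67, 363/67]
step 0: P' = (I − K·H)·P̄ = [48/67 -36/67; -36/67 697/67]
step 1: x̄ = F·x = [-164/67, -199/67]
step 1: P̄ = F·P·Fᵀ + Q = [460/67 -120/67; -120/67 1080/67]
step 1: y = z − H·x̄ = [127/67]
step 1: S = H·P̄·Hᵀ + R = [2041/67]
step 1: K = P̄·Hᵀ·S⁻¹ = [920/2041; -240/2041]
step 1: x' = x̄ + K·y = [-3252/2041, -6517/2041]
step 1: P' = (I − K·H)·P̄ = [1380/2041 -360/2041; -360/2041 32040/2041]

step 0: x' = [-82/67, 363/67], P' = [48/67 -36/67; -36/67 697/67]
step 1: x' = [-3252/2041, -6517/2041], P' = [1380/2041 -360/2041; -360/2041 32040/2041]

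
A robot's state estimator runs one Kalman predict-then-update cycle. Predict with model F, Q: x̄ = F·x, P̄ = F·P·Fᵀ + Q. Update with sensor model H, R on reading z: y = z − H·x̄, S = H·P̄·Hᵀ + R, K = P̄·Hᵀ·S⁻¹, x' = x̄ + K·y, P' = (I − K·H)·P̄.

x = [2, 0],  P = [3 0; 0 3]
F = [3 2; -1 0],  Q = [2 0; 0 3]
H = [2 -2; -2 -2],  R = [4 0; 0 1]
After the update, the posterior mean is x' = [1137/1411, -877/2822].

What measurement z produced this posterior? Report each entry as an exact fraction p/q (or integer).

z = [2, -1]

x̄ = F·x = [6, -2]
P̄ = F·P·Fᵀ + Q = [41 -9; -9 6]
S = H·P̄·Hᵀ + R = [264 -140; -140 117]
K = P̄·Hᵀ·S⁻¹ = [685/2822 -362/1411; -1335/5644 -327/1411]
x' − x̄ = [-7329/1411, 4767/2822] = K·y
y = (KᵀK)⁻¹·Kᵀ·(x' − x̄) = [-14, 7]
z = y + H·x̄ = [-14, 7] + [16, -8] = [2, -1]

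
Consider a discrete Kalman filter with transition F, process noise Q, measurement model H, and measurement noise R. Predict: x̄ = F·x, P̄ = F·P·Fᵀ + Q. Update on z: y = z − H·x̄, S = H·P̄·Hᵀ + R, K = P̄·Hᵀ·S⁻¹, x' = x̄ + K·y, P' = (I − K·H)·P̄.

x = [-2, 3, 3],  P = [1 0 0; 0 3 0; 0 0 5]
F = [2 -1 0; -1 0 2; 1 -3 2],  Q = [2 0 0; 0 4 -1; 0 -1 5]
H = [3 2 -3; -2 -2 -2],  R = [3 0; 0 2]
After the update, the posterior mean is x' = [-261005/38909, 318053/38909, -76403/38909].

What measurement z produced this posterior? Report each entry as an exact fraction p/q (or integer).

x̄ = F·x = [-7, 8, -5]
P̄ = F·P·Fᵀ + Q = [9 -2 11; -2 25 18; 11 18 53]
S = H·P̄·Hᵀ + R = [223 220; 220 566]
K = P̄·Hᵀ·S⁻¹ = [1130/38909 -2914/38909; 6190/38909 -8043/38909; -7430/38909 -8386/38909]
x' − x̄ = [11358/38909, 6781/38909, 118142/38909] = K·y
y = (KᵀK)⁻¹·Kᵀ·(x' − x̄) = [-8, -7]
z = y + H·x̄ = [-8, -7] + [10, 8] = [2, 1]

z = [2, 1]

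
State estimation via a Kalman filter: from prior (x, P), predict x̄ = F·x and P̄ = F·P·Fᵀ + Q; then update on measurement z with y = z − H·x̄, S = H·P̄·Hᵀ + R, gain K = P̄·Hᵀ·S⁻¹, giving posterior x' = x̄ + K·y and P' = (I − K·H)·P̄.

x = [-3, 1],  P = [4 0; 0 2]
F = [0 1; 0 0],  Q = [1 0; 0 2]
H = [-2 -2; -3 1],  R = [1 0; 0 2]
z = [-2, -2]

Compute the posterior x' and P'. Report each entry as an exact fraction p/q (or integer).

x̄ = F·x = [1, 0]
P̄ = F·P·Fᵀ + Q = [3 0; 0 2]
y = z − H·x̄ = [0, 1]
S = H·P̄·Hᵀ + R = [21 14; 14 31]
K = P̄·Hᵀ·S⁻¹ = [-12/91 -3/13; -152/455 14/65]
x' = x̄ + K·y = [10/13, 14/65]
P' = (I − K·H)·P̄ = [12/91 -6/91; -6/91 106/455]

x' = [10/13, 14/65]
P' = [12/91 -6/91; -6/91 106/455]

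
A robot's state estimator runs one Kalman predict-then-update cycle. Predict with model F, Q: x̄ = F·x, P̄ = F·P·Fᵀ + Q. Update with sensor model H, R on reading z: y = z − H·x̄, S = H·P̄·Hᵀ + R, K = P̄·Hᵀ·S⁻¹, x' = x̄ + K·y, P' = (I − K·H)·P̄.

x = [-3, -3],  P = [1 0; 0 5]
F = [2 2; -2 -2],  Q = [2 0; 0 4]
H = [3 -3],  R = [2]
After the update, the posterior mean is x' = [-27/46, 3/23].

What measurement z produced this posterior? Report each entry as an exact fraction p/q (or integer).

x̄ = F·x = [-12, 12]
P̄ = F·P·Fᵀ + Q = [26 -24; -24 28]
S = H·P̄·Hᵀ + R = [920]
K = P̄·Hᵀ·S⁻¹ = [15/92; -39/230]
x' − x̄ = [525/46, -273/23] = K·y
y = (KᵀK)⁻¹·Kᵀ·(x' − x̄) = [70]
z = y + H·x̄ = [70] + [-72] = [-2]

z = [-2]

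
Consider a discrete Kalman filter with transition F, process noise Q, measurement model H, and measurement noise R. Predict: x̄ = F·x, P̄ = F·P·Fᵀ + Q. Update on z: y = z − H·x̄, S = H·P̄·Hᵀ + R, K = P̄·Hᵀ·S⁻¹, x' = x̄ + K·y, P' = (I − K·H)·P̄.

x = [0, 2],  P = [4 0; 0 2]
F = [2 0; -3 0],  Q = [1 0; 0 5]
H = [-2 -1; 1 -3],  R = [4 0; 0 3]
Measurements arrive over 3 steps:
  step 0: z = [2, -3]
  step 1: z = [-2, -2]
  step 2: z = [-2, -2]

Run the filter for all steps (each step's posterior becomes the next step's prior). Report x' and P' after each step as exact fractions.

step 0: x' = [-2917/2700, 2597/4050], P' = [547/900 73/1350; 73/1350 607/2025]
step 1: x' = [8251/122073, 287036/366219], P' = [92357/162764 13799/244146; 13799/244146 109721/366219]
step 2: x' = [8810/25371, 58366/76113], P' = [15842339/28043412 2383889/42065118; 2383889/42065118 18903791/63097677]

step 0: x̄ = F·x = [0, 0]
step 0: P̄ = F·P·Fᵀ + Q = [17 -24; -24 41]
step 0: y = z − H·x̄ = [2, -3]
step 0: S = H·P̄·Hᵀ + R = [17 -31; -31 533]
step 0: K = P̄·Hᵀ·S⁻¹ = [-857/2700 401/2700; -413/4050 -1141/4050]
step 0: x' = x̄ + K·y = [-2917/2700, 2597/4050]
step 0: P' = (I − K·H)·P̄ = [547/900 73/1350; 73/1350 607/2025]
step 1: x̄ = F·x = [-2917/1350, 2917/900]
step 1: P̄ = F·P·Fᵀ + Q = [772/225 -547/150; -547/150 1047/100]
step 1: y = z − H·x̄ = [-8317/2700, 26687/2700]
step 1: S = H·P̄·Hᵀ + R = [12247/900 5683/900; 5683/900 110287/900]
step 1: K = P̄·Hᵀ·S⁻¹ = [-145435/488292 64759/488292; -75559/732438 -205643/732438]
step 1: x' = x̄ + K·y = [8251/122073, 287036/366219]
step 1: P' = (I − K·H)·P̄ = [92357/162764 13799/244146; 13799/244146 109721/366219]
step 2: x̄ = F·x = [16502/122073, -8251/40691]
step 2: P̄ = F·P·Fᵀ + Q = [133048/40691 -277071/81382; -277071/81382 1645033/162764]
step 2: y = z − H·x̄ = [-235895/122073, -334907/122073]
step 2: S = H·P̄·Hᵀ + R = [2208289/162764 1100005/162764; 1100005/162764 19150633/162764]
step 2: K = P̄·Hᵀ·S⁻¹ = [-24955453/84130236 11074561/84130236; -13027729/126195354 -35423693/126195354]
step 2: x' = x̄ + K·y = [8810/25371, 58366/76113]
step 2: P' = (I − K·H)·P̄ = [15842339/28043412 2383889/42065118; 2383889/42065118 18903791/63097677]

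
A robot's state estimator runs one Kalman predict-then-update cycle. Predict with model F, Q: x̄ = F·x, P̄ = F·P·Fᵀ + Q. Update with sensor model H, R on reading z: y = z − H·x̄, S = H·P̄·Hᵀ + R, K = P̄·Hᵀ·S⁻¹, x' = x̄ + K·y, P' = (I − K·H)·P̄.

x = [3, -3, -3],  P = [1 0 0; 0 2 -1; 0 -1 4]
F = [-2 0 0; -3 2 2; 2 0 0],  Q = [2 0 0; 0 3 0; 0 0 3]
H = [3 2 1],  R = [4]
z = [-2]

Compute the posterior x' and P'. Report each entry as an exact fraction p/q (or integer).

x' = [146/201, -685/201, 322/201]
P' = [530/201 -562/201 -362/201; -562/201 1004/201 -50/201; -362/201 -50/201 1118/201]

x̄ = F·x = [-6, -21, 6]
P̄ = F·P·Fᵀ + Q = [6 6 -4; 6 28 -6; -4 -6 7]
y = z − H·x̄ = [52]
S = H·P̄·Hᵀ + R = [201]
K = P̄·Hᵀ·S⁻¹ = [26/201; 68/201; -17/201]
x' = x̄ + K·y = [146/201, -685/201, 322/201]
P' = (I − K·H)·P̄ = [530/201 -562/201 -362/201; -562/201 1004/201 -50/201; -362/201 -50/201 1118/201]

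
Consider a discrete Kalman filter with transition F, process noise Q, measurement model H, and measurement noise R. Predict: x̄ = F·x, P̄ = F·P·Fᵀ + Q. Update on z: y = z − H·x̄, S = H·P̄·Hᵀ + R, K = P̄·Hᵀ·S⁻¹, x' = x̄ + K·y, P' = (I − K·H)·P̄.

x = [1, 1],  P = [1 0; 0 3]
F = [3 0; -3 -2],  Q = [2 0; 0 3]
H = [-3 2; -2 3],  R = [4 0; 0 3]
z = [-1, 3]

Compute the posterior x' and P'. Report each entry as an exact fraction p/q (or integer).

x̄ = F·x = [3, -5]
P̄ = F·P·Fᵀ + Q = [11 -9; -9 24]
y = z − H·x̄ = [18, 24]
S = H·P̄·Hᵀ + R = [307 327; 327 371]
K = P̄·Hᵀ·S⁻¹ = [-1449/3484 817/3484; -1605/6968 3105/6968]
x' = x̄ + K·y = [153/134, 415/268]
P' = (I − K·H)·P̄ = [2229/1742 3789/3484; 3789/3484 8157/6968]

x' = [153/134, 415/268]
P' = [2229/1742 3789/3484; 3789/3484 8157/6968]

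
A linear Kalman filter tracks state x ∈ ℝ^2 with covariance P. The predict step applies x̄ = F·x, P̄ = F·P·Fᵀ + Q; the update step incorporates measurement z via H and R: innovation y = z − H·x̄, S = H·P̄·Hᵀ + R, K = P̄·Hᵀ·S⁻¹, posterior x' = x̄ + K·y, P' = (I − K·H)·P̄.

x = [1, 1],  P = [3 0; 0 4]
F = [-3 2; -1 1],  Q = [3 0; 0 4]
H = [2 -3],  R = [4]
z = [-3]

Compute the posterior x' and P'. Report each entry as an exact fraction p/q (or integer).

x' = [-124/83, -1/83]
P' = [2137/83 1370/83; 1370/83 912/83]

x̄ = F·x = [-1, 0]
P̄ = F·P·Fᵀ + Q = [46 17; 17 11]
y = z − H·x̄ = [-1]
S = H·P̄·Hᵀ + R = [83]
K = P̄·Hᵀ·S⁻¹ = [41/83; 1/83]
x' = x̄ + K·y = [-124/83, -1/83]
P' = (I − K·H)·P̄ = [2137/83 1370/83; 1370/83 912/83]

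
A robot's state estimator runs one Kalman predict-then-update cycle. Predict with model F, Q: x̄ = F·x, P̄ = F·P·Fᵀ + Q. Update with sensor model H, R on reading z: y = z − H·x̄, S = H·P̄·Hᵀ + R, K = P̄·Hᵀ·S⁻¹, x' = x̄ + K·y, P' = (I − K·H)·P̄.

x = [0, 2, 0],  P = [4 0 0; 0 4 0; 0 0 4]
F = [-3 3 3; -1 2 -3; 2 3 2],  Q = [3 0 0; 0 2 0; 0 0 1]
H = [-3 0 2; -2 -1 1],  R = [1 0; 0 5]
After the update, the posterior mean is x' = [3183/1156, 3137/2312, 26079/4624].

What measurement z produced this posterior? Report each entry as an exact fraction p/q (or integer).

x̄ = F·x = [6, 4, 6]
P̄ = F·P·Fᵀ + Q = [111 0 36; 0 58 -8; 36 -8 69]
S = H·P̄·Hᵀ + R = [844 568; 568 448]
K = P̄·Hᵀ·S⁻¹ = [-235/1156 -91/578; 1895/3468 -5827/6936; 1325/6936 -3205/13872]
x' − x̄ = [-3753/1156, -6111/2312, -1665/4624] = K·y
y = (KᵀK)⁻¹·Kᵀ·(x' − x̄) = [9, 9]
z = y + H·x̄ = [9, 9] + [-6, -10] = [3, -1]

z = [3, -1]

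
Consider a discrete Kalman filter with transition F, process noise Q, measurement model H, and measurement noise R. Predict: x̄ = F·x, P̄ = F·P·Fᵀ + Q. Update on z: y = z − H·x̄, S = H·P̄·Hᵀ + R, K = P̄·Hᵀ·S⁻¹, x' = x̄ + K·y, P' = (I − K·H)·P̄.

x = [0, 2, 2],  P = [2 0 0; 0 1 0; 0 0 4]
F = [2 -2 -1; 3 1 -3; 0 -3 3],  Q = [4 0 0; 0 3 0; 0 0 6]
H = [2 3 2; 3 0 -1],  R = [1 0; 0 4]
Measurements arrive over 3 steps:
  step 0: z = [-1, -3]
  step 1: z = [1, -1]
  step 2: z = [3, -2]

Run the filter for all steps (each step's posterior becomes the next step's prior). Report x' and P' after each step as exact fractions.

step 0: x̄ = F·x = [-6, -4, 0]
step 0: P̄ = F·P·Fᵀ + Q = [20 22 -6; 22 58 -39; -6 -39 51]
step 0: y = z − H·x̄ = [23, 15]
step 0: S = H·P̄·Hᵀ + R = [555 309; 309 271]
step 0: K = P̄·Hᵀ·S⁻¹ = [1270/13731 632/4577; 5495/54924 5005/18308; 1167/4577 -2496/4577]
step 0: x' = x̄ + K·y = [-24736/13731, 65957/27462, -10599/4577]
step 0: P' = (I − K·H)·P̄ = [30104/13731 -74798/13731 27576/4577; -74798/13731 839717/54924 -79803/4577; 27576/4577 -79803/4577 92712/4577]
step 1: x̄ = F·x = [-83632/13731, 108323/27462, -129551/9154]
step 1: P̄ = F·P·Fᵀ + Q = [603029/13731 -2094463/27462 1392367/9154; -2094463/27462 10095377/54924 -6117581/18308; 1392367/9154 -6117581/18308 11712447/18308]
step 1: y = z − H·x̄ = [814327/27462, 28559/9154]
step 1: S = H·P̄·Hᵀ + R = [37444733/54924 -1675761/18308; -1675761/18308 2313623/18308]
step 1: K = P̄·Hᵀ·S⁻¹ = [515358290/2135909731 29278284/2135909731; -1340357437/4271819462 2590200411/4271819462; 1556129436/2135909731 -1973185413/2135909731]
step 1: x' = x̄ + K·y = [2363915247/2135909731, -14814374423/4271819462, 9759445194/2135909731]
step 1: P' = (I − K·H)·P̄ = [10271677888/2135909731 -27141279514/2135909731 30697920528/2135909731; -27141279514/2135909731 151213906025/4271819462 -86604239364/2135909731; 30697920528/2135909731 -86604239364/2135909731 99986503236/2135909731]
step 2: x̄ = F·x = [9782759723/2135909731, -59187554105/4271819462, 102999794433/4271819462]
step 2: P̄ = F·P·Fᵀ + Q = [199966262306/2135909731 -390361692505/2135909731 760530126711/2135909731; -390361692505/2135909731 1757107003835/4271819462 -3290794920303/4271819462; 760530126711/2135909731 -3290794920303/4271819462 6304065746349/4271819462]
step 2: y = z − H·x̄ = [-54752507057/4271819462, 35759597171/4271819462]
step 2: S = H·P̄·Hᵀ + R = [5944490301441/4271819462 -1278421035519/4271819462; -1278421035519/4271819462 794184225173/4271819462]
step 2: K = P̄·Hᵀ·S⁻¹ = [91345241952310/361281663176343 298572038468/120427221058781; -35713433209219/103223332336098 21935886530347/34407777445366; 92197522642656/120427221058781 -115568511409083/120427221058781]
step 2: x' = x̄ + K·y = [491432952137516/361281663176343, -210786198012529/51611666168049, 754537994663274/120427221058781]
step 2: P' = (I − K·H)·P̄ = [1820078584094240/361281663176343 -688672271518018/51611666168049 1818884295940368/120427221058781; -688672271518018/51611666168049 3836501395935799/103223332336098 -732544044578712/17203888722683; 1818884295940368/120427221058781 -732544044578712/17203888722683 5918926933457436/120427221058781]

step 0: x' = [-24736/13731, 65957/27462, -10599/4577], P' = [30104/13731 -74798/13731 27576/4577; -74798/13731 839717/54924 -79803/4577; 27576/4577 -79803/4577 92712/4577]
step 1: x' = [2363915247/2135909731, -14814374423/4271819462, 9759445194/2135909731], P' = [10271677888/2135909731 -27141279514/2135909731 30697920528/2135909731; -27141279514/2135909731 151213906025/4271819462 -86604239364/2135909731; 30697920528/2135909731 -86604239364/2135909731 99986503236/2135909731]
step 2: x' = [491432952137516/361281663176343, -210786198012529/51611666168049, 754537994663274/120427221058781], P' = [1820078584094240/361281663176343 -688672271518018/51611666168049 1818884295940368/120427221058781; -688672271518018/51611666168049 3836501395935799/103223332336098 -732544044578712/17203888722683; 1818884295940368/120427221058781 -732544044578712/17203888722683 5918926933457436/120427221058781]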